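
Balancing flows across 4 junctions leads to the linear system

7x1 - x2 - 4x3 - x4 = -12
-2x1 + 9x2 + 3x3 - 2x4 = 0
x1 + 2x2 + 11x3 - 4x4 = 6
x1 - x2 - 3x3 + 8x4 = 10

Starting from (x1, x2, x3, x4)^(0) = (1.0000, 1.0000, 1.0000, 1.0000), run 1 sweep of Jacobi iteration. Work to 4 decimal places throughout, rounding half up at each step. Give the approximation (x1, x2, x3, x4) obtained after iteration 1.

(-0.8571, 0.1111, 0.6364, 1.6250)

Iteration 1:
  x1 = (-12 - (-1)·1.0000 - (-4)·1.0000 - (-1)·1.0000) / (7) = -0.8571
  x2 = (0 - (-2)·1.0000 - (3)·1.0000 - (-2)·1.0000) / (9) = 0.1111
  x3 = (6 - (1)·1.0000 - (2)·1.0000 - (-4)·1.0000) / (11) = 0.6364
  x4 = (10 - (1)·1.0000 - (-1)·1.0000 - (-3)·1.0000) / (8) = 1.6250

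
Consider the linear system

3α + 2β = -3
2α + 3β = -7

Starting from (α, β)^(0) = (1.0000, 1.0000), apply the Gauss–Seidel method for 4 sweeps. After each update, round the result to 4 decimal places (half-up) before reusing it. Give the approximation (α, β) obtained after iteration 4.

Iteration 1:
  α = (-3 - (2)·1.0000) / (3) = -1.6667
  β = (-7 - (2)·-1.6667) / (3) = -1.2222
Iteration 2:
  α = (-3 - (2)·-1.2222) / (3) = -0.1852
  β = (-7 - (2)·-0.1852) / (3) = -2.2099
Iteration 3:
  α = (-3 - (2)·-2.2099) / (3) = 0.4733
  β = (-7 - (2)·0.4733) / (3) = -2.6489
Iteration 4:
  α = (-3 - (2)·-2.6489) / (3) = 0.7659
  β = (-7 - (2)·0.7659) / (3) = -2.8439

(0.7659, -2.8439)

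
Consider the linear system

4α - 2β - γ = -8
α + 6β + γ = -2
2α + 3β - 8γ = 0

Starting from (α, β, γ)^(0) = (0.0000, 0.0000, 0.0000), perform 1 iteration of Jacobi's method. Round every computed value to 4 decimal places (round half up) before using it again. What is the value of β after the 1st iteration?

-0.3333

Iteration 1:
  α = (-8 - (-2)·0.0000 - (-1)·0.0000) / (4) = -2.0000
  β = (-2 - (1)·0.0000 - (1)·0.0000) / (6) = -0.3333
  γ = (0 - (2)·0.0000 - (3)·0.0000) / (-8) = 0.0000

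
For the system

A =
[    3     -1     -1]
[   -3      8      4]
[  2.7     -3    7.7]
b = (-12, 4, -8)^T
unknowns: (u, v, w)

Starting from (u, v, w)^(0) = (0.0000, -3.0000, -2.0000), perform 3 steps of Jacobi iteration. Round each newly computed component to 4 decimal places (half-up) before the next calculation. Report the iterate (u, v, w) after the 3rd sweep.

Iteration 1:
  u = (-12 - (-1)·-3.0000 - (-1)·-2.0000) / (3) = -5.6667
  v = (4 - (-3)·0.0000 - (4)·-2.0000) / (8) = 1.5000
  w = (-8 - (2.7)·0.0000 - (-3)·-3.0000) / (7.7) = -2.2078
Iteration 2:
  u = (-12 - (-1)·1.5000 - (-1)·-2.2078) / (3) = -4.2359
  v = (4 - (-3)·-5.6667 - (4)·-2.2078) / (8) = -0.5211
  w = (-8 - (2.7)·-5.6667 - (-3)·1.5000) / (7.7) = 1.5325
Iteration 3:
  u = (-12 - (-1)·-0.5211 - (-1)·1.5325) / (3) = -3.6629
  v = (4 - (-3)·-4.2359 - (4)·1.5325) / (8) = -1.8547
  w = (-8 - (2.7)·-4.2359 - (-3)·-0.5211) / (7.7) = 0.2433

(-3.6629, -1.8547, 0.2433)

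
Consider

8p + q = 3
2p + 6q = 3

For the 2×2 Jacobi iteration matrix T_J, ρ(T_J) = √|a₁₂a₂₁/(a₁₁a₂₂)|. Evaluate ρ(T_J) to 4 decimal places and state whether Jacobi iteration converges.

a₁₂a₂₁/(a₁₁a₂₂) = (1)·(2) / ((8)·(6)) = 0.041667
ρ = √|0.041667| = √0.041667 = 0.2041
ρ < 1, so Jacobi converges

0.2041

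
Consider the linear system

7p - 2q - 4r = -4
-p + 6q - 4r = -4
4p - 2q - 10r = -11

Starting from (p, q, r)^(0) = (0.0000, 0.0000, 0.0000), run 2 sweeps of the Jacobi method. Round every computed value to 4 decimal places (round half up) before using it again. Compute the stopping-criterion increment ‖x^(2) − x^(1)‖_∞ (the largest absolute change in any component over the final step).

Iteration 1:
  p = (-4 - (-2)·0.0000 - (-4)·0.0000) / (7) = -0.5714
  q = (-4 - (-1)·0.0000 - (-4)·0.0000) / (6) = -0.6667
  r = (-11 - (4)·0.0000 - (-2)·0.0000) / (-10) = 1.1000
Iteration 2:
  p = (-4 - (-2)·-0.6667 - (-4)·1.1000) / (7) = -0.1333
  q = (-4 - (-1)·-0.5714 - (-4)·1.1000) / (6) = -0.0286
  r = (-11 - (4)·-0.5714 - (-2)·-0.6667) / (-10) = 1.0048
Change: (0.4381, 0.6381, -0.0952) → max |·| = 0.6381

0.6381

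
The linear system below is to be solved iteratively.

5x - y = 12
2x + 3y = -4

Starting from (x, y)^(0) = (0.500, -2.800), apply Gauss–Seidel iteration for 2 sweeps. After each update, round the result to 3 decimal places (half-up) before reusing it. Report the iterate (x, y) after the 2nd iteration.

(1.888, -2.592)

Iteration 1:
  x = (12 - (-1)·-2.800) / (5) = 1.840
  y = (-4 - (2)·1.840) / (3) = -2.560
Iteration 2:
  x = (12 - (-1)·-2.560) / (5) = 1.888
  y = (-4 - (2)·1.888) / (3) = -2.592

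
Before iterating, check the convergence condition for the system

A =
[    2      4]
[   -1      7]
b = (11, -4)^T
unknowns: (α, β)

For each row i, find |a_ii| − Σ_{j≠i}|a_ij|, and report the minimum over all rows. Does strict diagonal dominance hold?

row 1: |2| − (4) = -2
row 2: |7| − (1) = 6
minimum over rows = -2 → not strictly diagonally dominant

-2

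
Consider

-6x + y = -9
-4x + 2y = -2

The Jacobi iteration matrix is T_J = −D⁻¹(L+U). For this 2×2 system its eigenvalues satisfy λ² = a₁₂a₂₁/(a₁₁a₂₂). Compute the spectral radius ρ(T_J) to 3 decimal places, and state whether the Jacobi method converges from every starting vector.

0.577

a₁₂a₂₁/(a₁₁a₂₂) = (1)·(-4) / ((-6)·(2)) = 0.333333
ρ = √|0.333333| = √0.333333 = 0.577
ρ < 1, so Jacobi converges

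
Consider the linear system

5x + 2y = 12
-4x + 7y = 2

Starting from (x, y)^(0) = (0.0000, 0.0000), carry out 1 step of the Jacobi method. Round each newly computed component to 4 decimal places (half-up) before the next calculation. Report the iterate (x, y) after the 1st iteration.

Iteration 1:
  x = (12 - (2)·0.0000) / (5) = 2.4000
  y = (2 - (-4)·0.0000) / (7) = 0.2857

(2.4000, 0.2857)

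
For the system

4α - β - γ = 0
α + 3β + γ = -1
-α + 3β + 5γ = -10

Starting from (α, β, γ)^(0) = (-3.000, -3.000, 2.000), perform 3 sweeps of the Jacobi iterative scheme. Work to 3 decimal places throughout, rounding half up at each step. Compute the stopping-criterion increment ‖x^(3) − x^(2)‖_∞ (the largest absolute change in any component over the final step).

Iteration 1:
  α = (0 - (-1)·-3.000 - (-1)·2.000) / (4) = -0.250
  β = (-1 - (1)·-3.000 - (1)·2.000) / (3) = 0.000
  γ = (-10 - (-1)·-3.000 - (3)·-3.000) / (5) = -0.800
Iteration 2:
  α = (0 - (-1)·0.000 - (-1)·-0.800) / (4) = -0.200
  β = (-1 - (1)·-0.250 - (1)·-0.800) / (3) = 0.017
  γ = (-10 - (-1)·-0.250 - (3)·0.000) / (5) = -2.050
Iteration 3:
  α = (0 - (-1)·0.017 - (-1)·-2.050) / (4) = -0.508
  β = (-1 - (1)·-0.200 - (1)·-2.050) / (3) = 0.417
  γ = (-10 - (-1)·-0.200 - (3)·0.017) / (5) = -2.050
Change: (-0.308, 0.400, 0.000) → max |·| = 0.400

0.400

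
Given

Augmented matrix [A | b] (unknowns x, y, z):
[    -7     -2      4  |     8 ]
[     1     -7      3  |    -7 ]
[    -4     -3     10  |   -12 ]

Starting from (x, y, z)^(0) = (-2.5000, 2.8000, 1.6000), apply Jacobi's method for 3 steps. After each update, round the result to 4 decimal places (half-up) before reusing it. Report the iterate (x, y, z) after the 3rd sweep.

Iteration 1:
  x = (8 - (-2)·2.8000 - (4)·1.6000) / (-7) = -1.0286
  y = (-7 - (1)·-2.5000 - (3)·1.6000) / (-7) = 1.3286
  z = (-12 - (-4)·-2.5000 - (-3)·2.8000) / (10) = -1.3600
Iteration 2:
  x = (8 - (-2)·1.3286 - (4)·-1.3600) / (-7) = -2.2996
  y = (-7 - (1)·-1.0286 - (3)·-1.3600) / (-7) = 0.2702
  z = (-12 - (-4)·-1.0286 - (-3)·1.3286) / (10) = -1.2129
Iteration 3:
  x = (8 - (-2)·0.2702 - (4)·-1.2129) / (-7) = -1.9131
  y = (-7 - (1)·-2.2996 - (3)·-1.2129) / (-7) = 0.1517
  z = (-12 - (-4)·-2.2996 - (-3)·0.2702) / (10) = -2.0388

(-1.9131, 0.1517, -2.0388)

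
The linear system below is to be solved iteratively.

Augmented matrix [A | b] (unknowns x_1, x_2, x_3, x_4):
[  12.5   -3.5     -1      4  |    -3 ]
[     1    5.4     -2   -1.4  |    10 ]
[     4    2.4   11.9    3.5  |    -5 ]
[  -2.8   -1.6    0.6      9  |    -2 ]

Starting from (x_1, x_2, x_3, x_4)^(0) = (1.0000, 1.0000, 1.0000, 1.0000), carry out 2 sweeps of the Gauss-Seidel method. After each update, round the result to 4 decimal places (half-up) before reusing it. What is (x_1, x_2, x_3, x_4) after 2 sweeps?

Iteration 1:
  x_1 = (-3 - (-3.5)·1.0000 - (-1)·1.0000 - (4)·1.0000) / (12.5) = -0.2000
  x_2 = (10 - (1)·-0.2000 - (-2)·1.0000 - (-1.4)·1.0000) / (5.4) = 2.5185
  x_3 = (-5 - (4)·-0.2000 - (2.4)·2.5185 - (3.5)·1.0000) / (11.9) = -1.1550
  x_4 = (-2 - (-2.8)·-0.2000 - (-1.6)·2.5185 - (0.6)·-1.1550) / (9) = 0.2403
Iteration 2:
  x_1 = (-3 - (-3.5)·2.5185 - (-1)·-1.1550 - (4)·0.2403) / (12.5) = 0.2959
  x_2 = (10 - (1)·0.2959 - (-2)·-1.1550 - (-1.4)·0.2403) / (5.4) = 1.4316
  x_3 = (-5 - (4)·0.2959 - (2.4)·1.4316 - (3.5)·0.2403) / (11.9) = -0.8790
  x_4 = (-2 - (-2.8)·0.2959 - (-1.6)·1.4316 - (0.6)·-0.8790) / (9) = 0.1829

(0.2959, 1.4316, -0.8790, 0.1829)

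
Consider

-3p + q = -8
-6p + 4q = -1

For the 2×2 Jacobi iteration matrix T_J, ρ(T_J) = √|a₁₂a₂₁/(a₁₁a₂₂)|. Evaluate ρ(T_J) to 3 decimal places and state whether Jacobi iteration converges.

0.707

a₁₂a₂₁/(a₁₁a₂₂) = (1)·(-6) / ((-3)·(4)) = 0.500000
ρ = √|0.500000| = √0.500000 = 0.707
ρ < 1, so Jacobi converges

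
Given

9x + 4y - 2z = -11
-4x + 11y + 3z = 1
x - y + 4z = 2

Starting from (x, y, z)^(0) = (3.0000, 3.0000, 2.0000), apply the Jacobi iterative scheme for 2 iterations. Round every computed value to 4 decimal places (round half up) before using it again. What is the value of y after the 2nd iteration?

Iteration 1:
  x = (-11 - (4)·3.0000 - (-2)·2.0000) / (9) = -2.1111
  y = (1 - (-4)·3.0000 - (3)·2.0000) / (11) = 0.6364
  z = (2 - (1)·3.0000 - (-1)·3.0000) / (4) = 0.5000
Iteration 2:
  x = (-11 - (4)·0.6364 - (-2)·0.5000) / (9) = -1.3940
  y = (1 - (-4)·-2.1111 - (3)·0.5000) / (11) = -0.8131
  z = (2 - (1)·-2.1111 - (-1)·0.6364) / (4) = 1.1869

-0.8131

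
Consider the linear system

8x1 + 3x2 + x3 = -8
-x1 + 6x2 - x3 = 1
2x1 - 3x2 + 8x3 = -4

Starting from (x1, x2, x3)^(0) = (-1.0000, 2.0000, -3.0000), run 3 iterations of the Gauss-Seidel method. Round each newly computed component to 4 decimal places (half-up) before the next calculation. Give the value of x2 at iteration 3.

Iteration 1:
  x1 = (-8 - (3)·2.0000 - (1)·-3.0000) / (8) = -1.3750
  x2 = (1 - (-1)·-1.3750 - (-1)·-3.0000) / (6) = -0.5625
  x3 = (-4 - (2)·-1.3750 - (-3)·-0.5625) / (8) = -0.3672
Iteration 2:
  x1 = (-8 - (3)·-0.5625 - (1)·-0.3672) / (8) = -0.7432
  x2 = (1 - (-1)·-0.7432 - (-1)·-0.3672) / (6) = -0.0184
  x3 = (-4 - (2)·-0.7432 - (-3)·-0.0184) / (8) = -0.3211
Iteration 3:
  x1 = (-8 - (3)·-0.0184 - (1)·-0.3211) / (8) = -0.9530
  x2 = (1 - (-1)·-0.9530 - (-1)·-0.3211) / (6) = -0.0457
  x3 = (-4 - (2)·-0.9530 - (-3)·-0.0457) / (8) = -0.2789

-0.0457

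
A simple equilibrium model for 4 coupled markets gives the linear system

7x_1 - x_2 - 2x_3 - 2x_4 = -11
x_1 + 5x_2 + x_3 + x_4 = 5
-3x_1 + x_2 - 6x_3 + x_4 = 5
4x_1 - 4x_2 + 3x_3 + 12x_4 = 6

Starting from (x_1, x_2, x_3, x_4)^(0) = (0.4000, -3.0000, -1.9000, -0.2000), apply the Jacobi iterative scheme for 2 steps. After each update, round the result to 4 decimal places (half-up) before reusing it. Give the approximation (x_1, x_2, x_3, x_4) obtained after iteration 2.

Iteration 1:
  x_1 = (-11 - (-1)·-3.0000 - (-2)·-1.9000 - (-2)·-0.2000) / (7) = -2.6000
  x_2 = (5 - (1)·0.4000 - (1)·-1.9000 - (1)·-0.2000) / (5) = 1.3400
  x_3 = (5 - (-3)·0.4000 - (1)·-3.0000 - (1)·-0.2000) / (-6) = -1.5667
  x_4 = (6 - (4)·0.4000 - (-4)·-3.0000 - (3)·-1.9000) / (12) = -0.1583
Iteration 2:
  x_1 = (-11 - (-1)·1.3400 - (-2)·-1.5667 - (-2)·-0.1583) / (7) = -1.8729
  x_2 = (5 - (1)·-2.6000 - (1)·-1.5667 - (1)·-0.1583) / (5) = 1.8650
  x_3 = (5 - (-3)·-2.6000 - (1)·1.3400 - (1)·-0.1583) / (-6) = 0.6636
  x_4 = (6 - (4)·-2.6000 - (-4)·1.3400 - (3)·-1.5667) / (12) = 2.2050

(-1.8729, 1.8650, 0.6636, 2.2050)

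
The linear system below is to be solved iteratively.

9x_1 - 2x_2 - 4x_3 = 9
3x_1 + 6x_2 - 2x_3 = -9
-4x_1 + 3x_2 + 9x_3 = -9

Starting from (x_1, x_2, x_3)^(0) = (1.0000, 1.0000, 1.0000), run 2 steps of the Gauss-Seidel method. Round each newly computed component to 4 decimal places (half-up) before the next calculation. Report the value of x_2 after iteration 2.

-1.7325

Iteration 1:
  x_1 = (9 - (-2)·1.0000 - (-4)·1.0000) / (9) = 1.6667
  x_2 = (-9 - (3)·1.6667 - (-2)·1.0000) / (6) = -2.0000
  x_3 = (-9 - (-4)·1.6667 - (3)·-2.0000) / (9) = 0.4074
Iteration 2:
  x_1 = (9 - (-2)·-2.0000 - (-4)·0.4074) / (9) = 0.7366
  x_2 = (-9 - (3)·0.7366 - (-2)·0.4074) / (6) = -1.7325
  x_3 = (-9 - (-4)·0.7366 - (3)·-1.7325) / (9) = -0.0951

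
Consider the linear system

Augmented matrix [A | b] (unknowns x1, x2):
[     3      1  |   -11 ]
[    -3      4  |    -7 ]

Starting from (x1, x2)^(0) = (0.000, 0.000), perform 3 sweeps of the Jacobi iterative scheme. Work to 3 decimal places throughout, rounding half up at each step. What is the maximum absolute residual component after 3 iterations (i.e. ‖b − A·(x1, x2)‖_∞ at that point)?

2.747

Iteration 1:
  x1 = (-11 - (1)·0.000) / (3) = -3.667
  x2 = (-7 - (-3)·0.000) / (4) = -1.750
Iteration 2:
  x1 = (-11 - (1)·-1.750) / (3) = -3.083
  x2 = (-7 - (-3)·-3.667) / (4) = -4.500
Iteration 3:
  x1 = (-11 - (1)·-4.500) / (3) = -2.167
  x2 = (-7 - (-3)·-3.083) / (4) = -4.062
Residual b − A·x = (-0.437, 2.747); ∞-norm = 2.747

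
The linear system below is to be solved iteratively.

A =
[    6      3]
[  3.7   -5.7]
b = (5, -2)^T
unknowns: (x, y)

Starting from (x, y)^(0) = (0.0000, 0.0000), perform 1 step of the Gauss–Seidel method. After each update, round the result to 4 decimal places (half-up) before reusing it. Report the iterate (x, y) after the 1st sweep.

(0.8333, 0.8918)

Iteration 1:
  x = (5 - (3)·0.0000) / (6) = 0.8333
  y = (-2 - (3.7)·0.8333) / (-5.7) = 0.8918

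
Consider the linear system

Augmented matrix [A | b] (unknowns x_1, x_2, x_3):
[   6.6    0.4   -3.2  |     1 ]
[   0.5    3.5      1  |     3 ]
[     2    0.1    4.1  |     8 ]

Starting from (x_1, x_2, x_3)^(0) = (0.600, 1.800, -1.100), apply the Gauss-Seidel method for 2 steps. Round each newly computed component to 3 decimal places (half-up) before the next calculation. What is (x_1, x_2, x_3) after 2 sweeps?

Iteration 1:
  x_1 = (1 - (0.4)·1.800 - (-3.2)·-1.100) / (6.6) = -0.491
  x_2 = (3 - (0.5)·-0.491 - (1)·-1.100) / (3.5) = 1.242
  x_3 = (8 - (2)·-0.491 - (0.1)·1.242) / (4.1) = 2.160
Iteration 2:
  x_1 = (1 - (0.4)·1.242 - (-3.2)·2.160) / (6.6) = 1.124
  x_2 = (3 - (0.5)·1.124 - (1)·2.160) / (3.5) = 0.079
  x_3 = (8 - (2)·1.124 - (0.1)·0.079) / (4.1) = 1.401

(1.124, 0.079, 1.401)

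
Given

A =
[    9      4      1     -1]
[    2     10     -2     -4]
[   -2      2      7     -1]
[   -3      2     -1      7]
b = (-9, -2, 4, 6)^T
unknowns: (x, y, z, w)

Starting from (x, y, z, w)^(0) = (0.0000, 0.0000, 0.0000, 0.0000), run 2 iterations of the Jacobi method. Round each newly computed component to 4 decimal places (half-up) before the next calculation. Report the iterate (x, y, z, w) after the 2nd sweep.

(-0.8794, 0.4571, 0.4653, 0.5673)

Iteration 1:
  x = (-9 - (4)·0.0000 - (1)·0.0000 - (-1)·0.0000) / (9) = -1.0000
  y = (-2 - (2)·0.0000 - (-2)·0.0000 - (-4)·0.0000) / (10) = -0.2000
  z = (4 - (-2)·0.0000 - (2)·0.0000 - (-1)·0.0000) / (7) = 0.5714
  w = (6 - (-3)·0.0000 - (2)·0.0000 - (-1)·0.0000) / (7) = 0.8571
Iteration 2:
  x = (-9 - (4)·-0.2000 - (1)·0.5714 - (-1)·0.8571) / (9) = -0.8794
  y = (-2 - (2)·-1.0000 - (-2)·0.5714 - (-4)·0.8571) / (10) = 0.4571
  z = (4 - (-2)·-1.0000 - (2)·-0.2000 - (-1)·0.8571) / (7) = 0.4653
  w = (6 - (-3)·-1.0000 - (2)·-0.2000 - (-1)·0.5714) / (7) = 0.5673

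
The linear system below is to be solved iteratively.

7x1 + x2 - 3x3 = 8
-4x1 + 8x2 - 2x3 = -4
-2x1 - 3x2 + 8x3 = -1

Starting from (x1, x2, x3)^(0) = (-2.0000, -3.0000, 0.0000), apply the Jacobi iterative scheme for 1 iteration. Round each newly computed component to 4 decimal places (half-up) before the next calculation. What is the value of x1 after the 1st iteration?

Iteration 1:
  x1 = (8 - (1)·-3.0000 - (-3)·0.0000) / (7) = 1.5714
  x2 = (-4 - (-4)·-2.0000 - (-2)·0.0000) / (8) = -1.5000
  x3 = (-1 - (-2)·-2.0000 - (-3)·-3.0000) / (8) = -1.7500

1.5714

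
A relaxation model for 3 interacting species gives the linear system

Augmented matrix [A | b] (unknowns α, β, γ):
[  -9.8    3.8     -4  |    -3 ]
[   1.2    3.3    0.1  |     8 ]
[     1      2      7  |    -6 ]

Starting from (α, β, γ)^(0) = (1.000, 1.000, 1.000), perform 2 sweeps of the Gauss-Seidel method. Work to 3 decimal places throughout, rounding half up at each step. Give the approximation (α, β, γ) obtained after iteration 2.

(1.828, 1.807, -1.635)

Iteration 1:
  α = (-3 - (3.8)·1.000 - (-4)·1.000) / (-9.8) = 0.286
  β = (8 - (1.2)·0.286 - (0.1)·1.000) / (3.3) = 2.290
  γ = (-6 - (1)·0.286 - (2)·2.290) / (7) = -1.552
Iteration 2:
  α = (-3 - (3.8)·2.290 - (-4)·-1.552) / (-9.8) = 1.828
  β = (8 - (1.2)·1.828 - (0.1)·-1.552) / (3.3) = 1.807
  γ = (-6 - (1)·1.828 - (2)·1.807) / (7) = -1.635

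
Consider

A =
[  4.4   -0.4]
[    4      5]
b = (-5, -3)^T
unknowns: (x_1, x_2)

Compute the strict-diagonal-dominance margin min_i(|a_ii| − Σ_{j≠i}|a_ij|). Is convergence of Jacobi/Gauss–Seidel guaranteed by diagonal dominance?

row 1: |4.4| − (0.4) = 4
row 2: |5| − (4) = 1
minimum over rows = 1 → strictly diagonally dominant (convergence guaranteed)

1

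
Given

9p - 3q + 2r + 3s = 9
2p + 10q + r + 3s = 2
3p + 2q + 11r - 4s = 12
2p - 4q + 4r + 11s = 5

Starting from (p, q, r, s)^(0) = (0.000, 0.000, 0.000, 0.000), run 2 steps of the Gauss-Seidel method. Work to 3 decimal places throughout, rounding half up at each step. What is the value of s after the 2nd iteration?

-0.025

Iteration 1:
  p = (9 - (-3)·0.000 - (2)·0.000 - (3)·0.000) / (9) = 1.000
  q = (2 - (2)·1.000 - (1)·0.000 - (3)·0.000) / (10) = 0.000
  r = (12 - (3)·1.000 - (2)·0.000 - (-4)·0.000) / (11) = 0.818
  s = (5 - (2)·1.000 - (-4)·0.000 - (4)·0.818) / (11) = -0.025
Iteration 2:
  p = (9 - (-3)·0.000 - (2)·0.818 - (3)·-0.025) / (9) = 0.827
  q = (2 - (2)·0.827 - (1)·0.818 - (3)·-0.025) / (10) = -0.040
  r = (12 - (3)·0.827 - (2)·-0.040 - (-4)·-0.025) / (11) = 0.864
  s = (5 - (2)·0.827 - (-4)·-0.040 - (4)·0.864) / (11) = -0.025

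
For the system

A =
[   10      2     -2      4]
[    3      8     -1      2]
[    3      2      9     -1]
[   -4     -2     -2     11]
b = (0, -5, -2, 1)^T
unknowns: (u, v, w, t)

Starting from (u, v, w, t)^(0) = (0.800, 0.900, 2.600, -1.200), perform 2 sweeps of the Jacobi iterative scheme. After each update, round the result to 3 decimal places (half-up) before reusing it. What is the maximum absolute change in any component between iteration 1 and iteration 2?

1.332

Iteration 1:
  u = (0 - (2)·0.900 - (-2)·2.600 - (4)·-1.200) / (10) = 0.820
  v = (-5 - (3)·0.800 - (-1)·2.600 - (2)·-1.200) / (8) = -0.300
  w = (-2 - (3)·0.800 - (2)·0.900 - (-1)·-1.200) / (9) = -0.822
  t = (1 - (-4)·0.800 - (-2)·0.900 - (-2)·2.600) / (11) = 1.018
Iteration 2:
  u = (0 - (2)·-0.300 - (-2)·-0.822 - (4)·1.018) / (10) = -0.512
  v = (-5 - (3)·0.820 - (-1)·-0.822 - (2)·1.018) / (8) = -1.290
  w = (-2 - (3)·0.820 - (2)·-0.300 - (-1)·1.018) / (9) = -0.316
  t = (1 - (-4)·0.820 - (-2)·-0.300 - (-2)·-0.822) / (11) = 0.185
Change: (-1.332, -0.990, 0.506, -0.833) → max |·| = 1.332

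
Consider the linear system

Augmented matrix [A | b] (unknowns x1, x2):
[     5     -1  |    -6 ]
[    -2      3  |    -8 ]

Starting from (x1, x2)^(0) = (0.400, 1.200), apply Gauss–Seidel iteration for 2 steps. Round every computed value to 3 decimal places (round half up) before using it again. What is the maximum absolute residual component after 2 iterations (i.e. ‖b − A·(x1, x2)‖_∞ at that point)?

Iteration 1:
  x1 = (-6 - (-1)·1.200) / (5) = -0.960
  x2 = (-8 - (-2)·-0.960) / (3) = -3.307
Iteration 2:
  x1 = (-6 - (-1)·-3.307) / (5) = -1.861
  x2 = (-8 - (-2)·-1.861) / (3) = -3.907
Residual b − A·x = (-0.602, -0.001); ∞-norm = 0.602

0.602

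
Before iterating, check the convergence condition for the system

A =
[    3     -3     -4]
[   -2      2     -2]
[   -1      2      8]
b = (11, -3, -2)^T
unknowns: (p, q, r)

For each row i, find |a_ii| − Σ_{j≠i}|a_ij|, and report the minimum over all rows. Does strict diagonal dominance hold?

-4

row 1: |3| − (3+4) = -4
row 2: |2| − (2+2) = -2
row 3: |8| − (1+2) = 5
minimum over rows = -4 → not strictly diagonally dominant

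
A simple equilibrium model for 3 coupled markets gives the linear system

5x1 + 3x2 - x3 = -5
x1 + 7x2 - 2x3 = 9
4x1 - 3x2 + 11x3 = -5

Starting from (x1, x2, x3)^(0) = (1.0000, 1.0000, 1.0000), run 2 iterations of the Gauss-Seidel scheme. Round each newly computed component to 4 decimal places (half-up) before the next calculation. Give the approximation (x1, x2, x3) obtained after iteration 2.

Iteration 1:
  x1 = (-5 - (3)·1.0000 - (-1)·1.0000) / (5) = -1.4000
  x2 = (9 - (1)·-1.4000 - (-2)·1.0000) / (7) = 1.7714
  x3 = (-5 - (4)·-1.4000 - (-3)·1.7714) / (11) = 0.5377
Iteration 2:
  x1 = (-5 - (3)·1.7714 - (-1)·0.5377) / (5) = -1.9553
  x2 = (9 - (1)·-1.9553 - (-2)·0.5377) / (7) = 1.7187
  x3 = (-5 - (4)·-1.9553 - (-3)·1.7187) / (11) = 0.7252

(-1.9553, 1.7187, 0.7252)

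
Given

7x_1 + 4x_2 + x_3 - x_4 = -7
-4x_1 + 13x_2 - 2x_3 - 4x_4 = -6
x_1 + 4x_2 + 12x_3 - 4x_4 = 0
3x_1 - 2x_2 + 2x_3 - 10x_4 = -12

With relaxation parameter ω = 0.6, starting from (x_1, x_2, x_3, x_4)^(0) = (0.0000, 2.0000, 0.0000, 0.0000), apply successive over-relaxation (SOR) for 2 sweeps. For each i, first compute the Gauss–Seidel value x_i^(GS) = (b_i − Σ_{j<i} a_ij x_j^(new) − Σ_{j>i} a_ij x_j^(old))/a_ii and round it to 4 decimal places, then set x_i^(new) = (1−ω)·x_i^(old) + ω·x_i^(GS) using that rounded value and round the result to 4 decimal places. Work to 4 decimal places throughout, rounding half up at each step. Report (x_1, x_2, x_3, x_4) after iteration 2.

(-1.1738, -0.2947, 0.2115, 0.7515)

Iteration 1:
  x_1: GS value = (-7 - (4)·2.0000 - (1)·0.0000 - (-1)·0.0000) / (7) = -2.1429;  x_1 ← (1−ω)·0.0000 + ω·-2.1429 = -1.2857
  x_2: GS value = (-6 - (-4)·-1.2857 - (-2)·0.0000 - (-4)·0.0000) / (13) = -0.8571;  x_2 ← (1−ω)·2.0000 + ω·-0.8571 = 0.2857
  x_3: GS value = (0 - (1)·-1.2857 - (4)·0.2857 - (-4)·0.0000) / (12) = 0.0119;  x_3 ← (1−ω)·0.0000 + ω·0.0119 = 0.0071
  x_4: GS value = (-12 - (3)·-1.2857 - (-2)·0.2857 - (2)·0.0071) / (-10) = 0.7586;  x_4 ← (1−ω)·0.0000 + ω·0.7586 = 0.4552
Iteration 2:
  x_1: GS value = (-7 - (4)·0.2857 - (1)·0.0071 - (-1)·0.4552) / (7) = -1.0992;  x_1 ← (1−ω)·-1.2857 + ω·-1.0992 = -1.1738
  x_2: GS value = (-6 - (-4)·-1.1738 - (-2)·0.0071 - (-4)·0.4552) / (13) = -0.6816;  x_2 ← (1−ω)·0.2857 + ω·-0.6816 = -0.2947
  x_3: GS value = (0 - (1)·-1.1738 - (4)·-0.2947 - (-4)·0.4552) / (12) = 0.3478;  x_3 ← (1−ω)·0.0071 + ω·0.3478 = 0.2115
  x_4: GS value = (-12 - (3)·-1.1738 - (-2)·-0.2947 - (2)·0.2115) / (-10) = 0.9491;  x_4 ← (1−ω)·0.4552 + ω·0.9491 = 0.7515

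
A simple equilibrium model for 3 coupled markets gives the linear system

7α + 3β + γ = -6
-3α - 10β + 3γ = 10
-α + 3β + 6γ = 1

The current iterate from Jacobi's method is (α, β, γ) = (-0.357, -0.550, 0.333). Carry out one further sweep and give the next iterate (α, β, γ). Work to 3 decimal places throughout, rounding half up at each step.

(-0.669, -0.793, 0.382)

One sweep:
  α = (-6 - (3)·-0.550 - (1)·0.333) / (7) = -0.669
  β = (10 - (-3)·-0.357 - (3)·0.333) / (-10) = -0.793
  γ = (1 - (-1)·-0.357 - (3)·-0.550) / (6) = 0.382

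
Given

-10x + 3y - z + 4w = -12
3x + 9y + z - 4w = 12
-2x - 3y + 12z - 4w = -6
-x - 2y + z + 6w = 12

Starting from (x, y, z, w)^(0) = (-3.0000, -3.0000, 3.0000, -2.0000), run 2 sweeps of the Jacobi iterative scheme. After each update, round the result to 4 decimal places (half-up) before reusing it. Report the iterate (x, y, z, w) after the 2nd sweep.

Iteration 1:
  x = (-12 - (3)·-3.0000 - (-1)·3.0000 - (4)·-2.0000) / (-10) = -0.8000
  y = (12 - (3)·-3.0000 - (1)·3.0000 - (-4)·-2.0000) / (9) = 1.1111
  z = (-6 - (-2)·-3.0000 - (-3)·-3.0000 - (-4)·-2.0000) / (12) = -2.4167
  w = (12 - (-1)·-3.0000 - (-2)·-3.0000 - (1)·3.0000) / (6) = 0.0000
Iteration 2:
  x = (-12 - (3)·1.1111 - (-1)·-2.4167 - (4)·0.0000) / (-10) = 1.7750
  y = (12 - (3)·-0.8000 - (1)·-2.4167 - (-4)·0.0000) / (9) = 1.8685
  z = (-6 - (-2)·-0.8000 - (-3)·1.1111 - (-4)·0.0000) / (12) = -0.3556
  w = (12 - (-1)·-0.8000 - (-2)·1.1111 - (1)·-2.4167) / (6) = 2.6398

(1.7750, 1.8685, -0.3556, 2.6398)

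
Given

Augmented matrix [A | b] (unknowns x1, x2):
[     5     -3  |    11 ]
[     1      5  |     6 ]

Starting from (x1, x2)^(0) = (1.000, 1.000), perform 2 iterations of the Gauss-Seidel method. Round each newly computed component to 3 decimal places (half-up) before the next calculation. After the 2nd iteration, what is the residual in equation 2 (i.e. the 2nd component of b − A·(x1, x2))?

0.001

Iteration 1:
  x1 = (11 - (-3)·1.000) / (5) = 2.800
  x2 = (6 - (1)·2.800) / (5) = 0.640
Iteration 2:
  x1 = (11 - (-3)·0.640) / (5) = 2.584
  x2 = (6 - (1)·2.584) / (5) = 0.683
Residual b − A·x = (0.129, 0.001)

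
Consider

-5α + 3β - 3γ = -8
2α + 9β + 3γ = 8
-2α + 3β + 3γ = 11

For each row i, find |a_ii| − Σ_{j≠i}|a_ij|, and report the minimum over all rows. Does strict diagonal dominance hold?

row 1: |-5| − (3+3) = -1
row 2: |9| − (2+3) = 4
row 3: |3| − (2+3) = -2
minimum over rows = -2 → not strictly diagonally dominant

-2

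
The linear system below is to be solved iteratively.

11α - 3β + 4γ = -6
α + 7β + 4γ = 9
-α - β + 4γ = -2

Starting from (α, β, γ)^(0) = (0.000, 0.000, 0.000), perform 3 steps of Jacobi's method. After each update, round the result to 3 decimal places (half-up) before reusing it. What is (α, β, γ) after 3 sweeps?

Iteration 1:
  α = (-6 - (-3)·0.000 - (4)·0.000) / (11) = -0.545
  β = (9 - (1)·0.000 - (4)·0.000) / (7) = 1.286
  γ = (-2 - (-1)·0.000 - (-1)·0.000) / (4) = -0.500
Iteration 2:
  α = (-6 - (-3)·1.286 - (4)·-0.500) / (11) = -0.013
  β = (9 - (1)·-0.545 - (4)·-0.500) / (7) = 1.649
  γ = (-2 - (-1)·-0.545 - (-1)·1.286) / (4) = -0.315
Iteration 3:
  α = (-6 - (-3)·1.649 - (4)·-0.315) / (11) = 0.019
  β = (9 - (1)·-0.013 - (4)·-0.315) / (7) = 1.468
  γ = (-2 - (-1)·-0.013 - (-1)·1.649) / (4) = -0.091

(0.019, 1.468, -0.091)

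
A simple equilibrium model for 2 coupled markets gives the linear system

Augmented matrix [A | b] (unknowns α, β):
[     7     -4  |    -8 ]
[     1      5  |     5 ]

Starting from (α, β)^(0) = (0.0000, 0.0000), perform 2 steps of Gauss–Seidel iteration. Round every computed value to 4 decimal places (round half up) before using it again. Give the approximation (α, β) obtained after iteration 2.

(-0.4408, 1.0882)

Iteration 1:
  α = (-8 - (-4)·0.0000) / (7) = -1.1429
  β = (5 - (1)·-1.1429) / (5) = 1.2286
Iteration 2:
  α = (-8 - (-4)·1.2286) / (7) = -0.4408
  β = (5 - (1)·-0.4408) / (5) = 1.0882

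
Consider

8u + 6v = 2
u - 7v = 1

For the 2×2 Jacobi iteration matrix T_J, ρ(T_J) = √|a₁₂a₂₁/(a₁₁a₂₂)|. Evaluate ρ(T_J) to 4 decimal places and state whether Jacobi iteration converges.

0.3273

a₁₂a₂₁/(a₁₁a₂₂) = (6)·(1) / ((8)·(-7)) = -0.107143
ρ = √|-0.107143| = √0.107143 = 0.3273
ρ < 1, so Jacobi converges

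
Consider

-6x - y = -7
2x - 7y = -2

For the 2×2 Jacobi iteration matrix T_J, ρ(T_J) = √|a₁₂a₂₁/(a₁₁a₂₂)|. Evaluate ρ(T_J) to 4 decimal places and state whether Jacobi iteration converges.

a₁₂a₂₁/(a₁₁a₂₂) = (-1)·(2) / ((-6)·(-7)) = -0.047619
ρ = √|-0.047619| = √0.047619 = 0.2182
ρ < 1, so Jacobi converges

0.2182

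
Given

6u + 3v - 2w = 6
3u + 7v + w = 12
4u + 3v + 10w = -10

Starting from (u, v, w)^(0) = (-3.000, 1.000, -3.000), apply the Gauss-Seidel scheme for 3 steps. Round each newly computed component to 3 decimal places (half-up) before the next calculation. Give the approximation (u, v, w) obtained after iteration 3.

Iteration 1:
  u = (6 - (3)·1.000 - (-2)·-3.000) / (6) = -0.500
  v = (12 - (3)·-0.500 - (1)·-3.000) / (7) = 2.357
  w = (-10 - (4)·-0.500 - (3)·2.357) / (10) = -1.507
Iteration 2:
  u = (6 - (3)·2.357 - (-2)·-1.507) / (6) = -0.681
  v = (12 - (3)·-0.681 - (1)·-1.507) / (7) = 2.221
  w = (-10 - (4)·-0.681 - (3)·2.221) / (10) = -1.394
Iteration 3:
  u = (6 - (3)·2.221 - (-2)·-1.394) / (6) = -0.575
  v = (12 - (3)·-0.575 - (1)·-1.394) / (7) = 2.160
  w = (-10 - (4)·-0.575 - (3)·2.160) / (10) = -1.418

(-0.575, 2.160, -1.418)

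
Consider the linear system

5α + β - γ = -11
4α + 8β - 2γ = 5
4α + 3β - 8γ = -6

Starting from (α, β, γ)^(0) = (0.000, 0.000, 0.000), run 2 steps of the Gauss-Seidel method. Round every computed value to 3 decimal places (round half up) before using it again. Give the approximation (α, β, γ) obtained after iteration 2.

(-2.486, 1.942, 0.235)

Iteration 1:
  α = (-11 - (1)·0.000 - (-1)·0.000) / (5) = -2.200
  β = (5 - (4)·-2.200 - (-2)·0.000) / (8) = 1.725
  γ = (-6 - (4)·-2.200 - (3)·1.725) / (-8) = 0.297
Iteration 2:
  α = (-11 - (1)·1.725 - (-1)·0.297) / (5) = -2.486
  β = (5 - (4)·-2.486 - (-2)·0.297) / (8) = 1.942
  γ = (-6 - (4)·-2.486 - (3)·1.942) / (-8) = 0.235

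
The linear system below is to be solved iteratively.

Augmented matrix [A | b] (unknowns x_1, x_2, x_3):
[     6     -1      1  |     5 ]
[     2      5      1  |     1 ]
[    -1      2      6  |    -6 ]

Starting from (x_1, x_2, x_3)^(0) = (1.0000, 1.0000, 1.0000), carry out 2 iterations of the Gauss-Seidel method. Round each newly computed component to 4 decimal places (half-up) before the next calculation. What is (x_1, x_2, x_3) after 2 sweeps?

Iteration 1:
  x_1 = (5 - (-1)·1.0000 - (1)·1.0000) / (6) = 0.8333
  x_2 = (1 - (2)·0.8333 - (1)·1.0000) / (5) = -0.3333
  x_3 = (-6 - (-1)·0.8333 - (2)·-0.3333) / (6) = -0.7500
Iteration 2:
  x_1 = (5 - (-1)·-0.3333 - (1)·-0.7500) / (6) = 0.9028
  x_2 = (1 - (2)·0.9028 - (1)·-0.7500) / (5) = -0.0111
  x_3 = (-6 - (-1)·0.9028 - (2)·-0.0111) / (6) = -0.8458

(0.9028, -0.0111, -0.8458)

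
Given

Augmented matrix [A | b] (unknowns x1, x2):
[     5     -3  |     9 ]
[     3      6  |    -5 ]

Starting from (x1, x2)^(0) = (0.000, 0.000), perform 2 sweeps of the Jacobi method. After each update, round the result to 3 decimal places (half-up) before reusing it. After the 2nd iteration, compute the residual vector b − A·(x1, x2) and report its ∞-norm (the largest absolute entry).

Iteration 1:
  x1 = (9 - (-3)·0.000) / (5) = 1.800
  x2 = (-5 - (3)·0.000) / (6) = -0.833
Iteration 2:
  x1 = (9 - (-3)·-0.833) / (5) = 1.300
  x2 = (-5 - (3)·1.800) / (6) = -1.733
Residual b − A·x = (-2.699, 1.498); ∞-norm = 2.699

2.699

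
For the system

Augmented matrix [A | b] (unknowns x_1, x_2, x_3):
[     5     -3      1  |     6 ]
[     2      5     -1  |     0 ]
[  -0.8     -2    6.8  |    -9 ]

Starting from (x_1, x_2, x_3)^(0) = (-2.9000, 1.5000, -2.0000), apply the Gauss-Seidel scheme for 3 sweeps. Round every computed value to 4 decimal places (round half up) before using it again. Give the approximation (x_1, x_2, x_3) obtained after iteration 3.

(1.1532, -0.7429, -1.4064)

Iteration 1:
  x_1 = (6 - (-3)·1.5000 - (1)·-2.0000) / (5) = 2.5000
  x_2 = (0 - (2)·2.5000 - (-1)·-2.0000) / (5) = -1.4000
  x_3 = (-9 - (-0.8)·2.5000 - (-2)·-1.4000) / (6.8) = -1.4412
Iteration 2:
  x_1 = (6 - (-3)·-1.4000 - (1)·-1.4412) / (5) = 0.6482
  x_2 = (0 - (2)·0.6482 - (-1)·-1.4412) / (5) = -0.5475
  x_3 = (-9 - (-0.8)·0.6482 - (-2)·-0.5475) / (6.8) = -1.4083
Iteration 3:
  x_1 = (6 - (-3)·-0.5475 - (1)·-1.4083) / (5) = 1.1532
  x_2 = (0 - (2)·1.1532 - (-1)·-1.4083) / (5) = -0.7429
  x_3 = (-9 - (-0.8)·1.1532 - (-2)·-0.7429) / (6.8) = -1.4064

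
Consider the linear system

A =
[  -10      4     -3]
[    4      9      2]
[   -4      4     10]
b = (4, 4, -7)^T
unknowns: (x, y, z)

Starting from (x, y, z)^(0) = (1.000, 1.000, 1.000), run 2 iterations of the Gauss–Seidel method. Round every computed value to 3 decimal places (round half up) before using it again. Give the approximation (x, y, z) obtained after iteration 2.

Iteration 1:
  x = (4 - (4)·1.000 - (-3)·1.000) / (-10) = -0.300
  y = (4 - (4)·-0.300 - (2)·1.000) / (9) = 0.356
  z = (-7 - (-4)·-0.300 - (4)·0.356) / (10) = -0.962
Iteration 2:
  x = (4 - (4)·0.356 - (-3)·-0.962) / (-10) = 0.031
  y = (4 - (4)·0.031 - (2)·-0.962) / (9) = 0.644
  z = (-7 - (-4)·0.031 - (4)·0.644) / (10) = -0.945

(0.031, 0.644, -0.945)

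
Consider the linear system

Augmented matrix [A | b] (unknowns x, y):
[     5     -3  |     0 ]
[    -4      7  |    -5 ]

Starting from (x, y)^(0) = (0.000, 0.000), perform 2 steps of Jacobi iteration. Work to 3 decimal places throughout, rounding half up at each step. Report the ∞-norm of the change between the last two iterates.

0.428

Iteration 1:
  x = (0 - (-3)·0.000) / (5) = 0.000
  y = (-5 - (-4)·0.000) / (7) = -0.714
Iteration 2:
  x = (0 - (-3)·-0.714) / (5) = -0.428
  y = (-5 - (-4)·0.000) / (7) = -0.714
Change: (-0.428, 0.000) → max |·| = 0.428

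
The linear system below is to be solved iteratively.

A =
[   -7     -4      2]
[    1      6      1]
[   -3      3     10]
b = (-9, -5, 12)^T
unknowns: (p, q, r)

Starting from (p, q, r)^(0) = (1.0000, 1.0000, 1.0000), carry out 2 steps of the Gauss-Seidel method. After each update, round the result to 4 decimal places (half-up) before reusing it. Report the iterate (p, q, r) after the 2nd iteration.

Iteration 1:
  p = (-9 - (-4)·1.0000 - (2)·1.0000) / (-7) = 1.0000
  q = (-5 - (1)·1.0000 - (1)·1.0000) / (6) = -1.1667
  r = (12 - (-3)·1.0000 - (3)·-1.1667) / (10) = 1.8500
Iteration 2:
  p = (-9 - (-4)·-1.1667 - (2)·1.8500) / (-7) = 2.4810
  q = (-5 - (1)·2.4810 - (1)·1.8500) / (6) = -1.5552
  r = (12 - (-3)·2.4810 - (3)·-1.5552) / (10) = 2.4109

(2.4810, -1.5552, 2.4109)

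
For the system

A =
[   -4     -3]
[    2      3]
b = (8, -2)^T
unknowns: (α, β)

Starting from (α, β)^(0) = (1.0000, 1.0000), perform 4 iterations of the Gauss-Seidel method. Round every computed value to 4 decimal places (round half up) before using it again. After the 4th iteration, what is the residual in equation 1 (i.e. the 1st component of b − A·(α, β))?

0.0623

Iteration 1:
  α = (8 - (-3)·1.0000) / (-4) = -2.7500
  β = (-2 - (2)·-2.7500) / (3) = 1.1667
Iteration 2:
  α = (8 - (-3)·1.1667) / (-4) = -2.8750
  β = (-2 - (2)·-2.8750) / (3) = 1.2500
Iteration 3:
  α = (8 - (-3)·1.2500) / (-4) = -2.9375
  β = (-2 - (2)·-2.9375) / (3) = 1.2917
Iteration 4:
  α = (8 - (-3)·1.2917) / (-4) = -2.9688
  β = (-2 - (2)·-2.9688) / (3) = 1.3125
Residual b − A·x = (0.0623, 0.0001)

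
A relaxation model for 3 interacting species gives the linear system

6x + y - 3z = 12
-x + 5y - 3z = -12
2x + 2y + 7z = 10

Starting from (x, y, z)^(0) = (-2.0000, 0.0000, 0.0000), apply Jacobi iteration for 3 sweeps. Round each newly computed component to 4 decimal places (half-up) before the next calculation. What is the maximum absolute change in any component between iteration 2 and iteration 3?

0.9904

Iteration 1:
  x = (12 - (1)·0.0000 - (-3)·0.0000) / (6) = 2.0000
  y = (-12 - (-1)·-2.0000 - (-3)·0.0000) / (5) = -2.8000
  z = (10 - (2)·-2.0000 - (2)·0.0000) / (7) = 2.0000
Iteration 2:
  x = (12 - (1)·-2.8000 - (-3)·2.0000) / (6) = 3.4667
  y = (-12 - (-1)·2.0000 - (-3)·2.0000) / (5) = -0.8000
  z = (10 - (2)·2.0000 - (2)·-2.8000) / (7) = 1.6571
Iteration 3:
  x = (12 - (1)·-0.8000 - (-3)·1.6571) / (6) = 2.9619
  y = (-12 - (-1)·3.4667 - (-3)·1.6571) / (5) = -0.7124
  z = (10 - (2)·3.4667 - (2)·-0.8000) / (7) = 0.6667
Change: (-0.5048, 0.0876, -0.9904) → max |·| = 0.9904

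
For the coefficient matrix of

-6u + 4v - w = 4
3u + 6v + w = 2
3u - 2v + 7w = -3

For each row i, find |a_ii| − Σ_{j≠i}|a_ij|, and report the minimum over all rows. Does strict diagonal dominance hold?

1

row 1: |-6| − (4+1) = 1
row 2: |6| − (3+1) = 2
row 3: |7| − (3+2) = 2
minimum over rows = 1 → strictly diagonally dominant (convergence guaranteed)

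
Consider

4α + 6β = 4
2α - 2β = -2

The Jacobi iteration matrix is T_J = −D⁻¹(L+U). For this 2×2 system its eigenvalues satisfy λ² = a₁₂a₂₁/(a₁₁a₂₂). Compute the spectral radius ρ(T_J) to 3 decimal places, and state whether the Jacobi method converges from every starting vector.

1.225

a₁₂a₂₁/(a₁₁a₂₂) = (6)·(2) / ((4)·(-2)) = -1.500000
ρ = √|-1.500000| = √1.500000 = 1.225
ρ > 1, so Jacobi diverges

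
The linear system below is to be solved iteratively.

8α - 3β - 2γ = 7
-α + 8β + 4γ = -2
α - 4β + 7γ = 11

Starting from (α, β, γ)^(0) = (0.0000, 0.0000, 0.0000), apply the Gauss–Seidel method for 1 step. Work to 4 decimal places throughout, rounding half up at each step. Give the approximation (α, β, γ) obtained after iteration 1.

(0.8750, -0.1406, 1.3661)

Iteration 1:
  α = (7 - (-3)·0.0000 - (-2)·0.0000) / (8) = 0.8750
  β = (-2 - (-1)·0.8750 - (4)·0.0000) / (8) = -0.1406
  γ = (11 - (1)·0.8750 - (-4)·-0.1406) / (7) = 1.3661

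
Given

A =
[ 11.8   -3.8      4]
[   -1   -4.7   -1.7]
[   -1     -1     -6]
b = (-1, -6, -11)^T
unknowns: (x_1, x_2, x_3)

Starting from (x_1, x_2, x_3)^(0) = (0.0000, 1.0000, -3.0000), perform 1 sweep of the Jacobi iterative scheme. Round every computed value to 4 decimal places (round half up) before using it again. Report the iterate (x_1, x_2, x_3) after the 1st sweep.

Iteration 1:
  x_1 = (-1 - (-3.8)·1.0000 - (4)·-3.0000) / (11.8) = 1.2542
  x_2 = (-6 - (-1)·0.0000 - (-1.7)·-3.0000) / (-4.7) = 2.3617
  x_3 = (-11 - (-1)·0.0000 - (-1)·1.0000) / (-6) = 1.6667

(1.2542, 2.3617, 1.6667)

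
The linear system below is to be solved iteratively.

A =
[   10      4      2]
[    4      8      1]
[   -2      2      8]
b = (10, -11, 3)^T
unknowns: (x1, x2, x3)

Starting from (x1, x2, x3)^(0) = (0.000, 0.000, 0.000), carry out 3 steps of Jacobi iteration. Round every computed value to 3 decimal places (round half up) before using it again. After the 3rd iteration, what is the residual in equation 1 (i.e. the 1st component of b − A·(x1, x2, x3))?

Iteration 1:
  x1 = (10 - (4)·0.000 - (2)·0.000) / (10) = 1.000
  x2 = (-11 - (4)·0.000 - (1)·0.000) / (8) = -1.375
  x3 = (3 - (-2)·0.000 - (2)·0.000) / (8) = 0.375
Iteration 2:
  x1 = (10 - (4)·-1.375 - (2)·0.375) / (10) = 1.475
  x2 = (-11 - (4)·1.000 - (1)·0.375) / (8) = -1.922
  x3 = (3 - (-2)·1.000 - (2)·-1.375) / (8) = 0.969
Iteration 3:
  x1 = (10 - (4)·-1.922 - (2)·0.969) / (10) = 1.575
  x2 = (-11 - (4)·1.475 - (1)·0.969) / (8) = -2.234
  x3 = (3 - (-2)·1.475 - (2)·-1.922) / (8) = 1.224
Residual b − A·x = (0.738, -0.652, 0.826)

0.738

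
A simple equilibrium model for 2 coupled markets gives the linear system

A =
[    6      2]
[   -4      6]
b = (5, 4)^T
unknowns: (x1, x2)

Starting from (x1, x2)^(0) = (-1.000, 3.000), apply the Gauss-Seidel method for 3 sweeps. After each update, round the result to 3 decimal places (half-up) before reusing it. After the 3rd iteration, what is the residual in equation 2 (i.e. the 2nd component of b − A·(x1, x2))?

0.000

Iteration 1:
  x1 = (5 - (2)·3.000) / (6) = -0.167
  x2 = (4 - (-4)·-0.167) / (6) = 0.555
Iteration 2:
  x1 = (5 - (2)·0.555) / (6) = 0.648
  x2 = (4 - (-4)·0.648) / (6) = 1.099
Iteration 3:
  x1 = (5 - (2)·1.099) / (6) = 0.467
  x2 = (4 - (-4)·0.467) / (6) = 0.978
Residual b − A·x = (0.242, 0.000)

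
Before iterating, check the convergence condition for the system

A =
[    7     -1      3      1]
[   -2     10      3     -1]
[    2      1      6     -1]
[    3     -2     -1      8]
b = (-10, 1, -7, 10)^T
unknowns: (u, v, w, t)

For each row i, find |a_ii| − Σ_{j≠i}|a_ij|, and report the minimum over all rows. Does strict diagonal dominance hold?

2

row 1: |7| − (1+3+1) = 2
row 2: |10| − (2+3+1) = 4
row 3: |6| − (2+1+1) = 2
row 4: |8| − (3+2+1) = 2
minimum over rows = 2 → strictly diagonally dominant (convergence guaranteed)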